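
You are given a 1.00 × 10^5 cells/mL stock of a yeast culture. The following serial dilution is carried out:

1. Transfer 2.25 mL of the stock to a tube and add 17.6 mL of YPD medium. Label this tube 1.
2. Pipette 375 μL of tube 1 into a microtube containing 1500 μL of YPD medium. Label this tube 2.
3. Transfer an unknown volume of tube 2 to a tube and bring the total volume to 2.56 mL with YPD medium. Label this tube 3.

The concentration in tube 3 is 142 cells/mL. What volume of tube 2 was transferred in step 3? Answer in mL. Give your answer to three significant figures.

0.160 mL

Step 1: 2.25 mL + 17.6 mL = 19.85 mL total → factor 19.85/2.25 = 8.8222
Step 2: 375 μL + 1500 μL = 1875 μL total → factor 1875/375 = 5
Step 3: v brought to 2.56 mL → factor = 2.56 mL/v
Product of known-step factors = 44.111
Overall factor = 1.00 × 10^5 cells/mL / (142 cells/mL) = 704.23
Step-3 factor = 704.23 / 44.111 = 15.965
v = 2.56 mL / 15.965 = 0.160 mL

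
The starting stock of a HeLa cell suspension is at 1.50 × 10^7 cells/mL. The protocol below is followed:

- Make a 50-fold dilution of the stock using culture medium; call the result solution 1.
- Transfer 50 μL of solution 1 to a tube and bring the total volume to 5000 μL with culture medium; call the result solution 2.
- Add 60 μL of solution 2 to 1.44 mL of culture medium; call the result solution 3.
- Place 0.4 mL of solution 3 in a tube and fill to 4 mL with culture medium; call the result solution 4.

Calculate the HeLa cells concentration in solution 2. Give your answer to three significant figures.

3.00 × 10^3 cells/mL

Step 1: 50-fold → factor 50
Step 2: 50 μL brought to 5000 μL → factor 5000/50 = 100
Dilution factor through solution 2 = 50 × 100 = 5000
[solution 2] = 1.50 × 10^7 cells/mL / 5000 = 3.00 × 10^3 cells/mL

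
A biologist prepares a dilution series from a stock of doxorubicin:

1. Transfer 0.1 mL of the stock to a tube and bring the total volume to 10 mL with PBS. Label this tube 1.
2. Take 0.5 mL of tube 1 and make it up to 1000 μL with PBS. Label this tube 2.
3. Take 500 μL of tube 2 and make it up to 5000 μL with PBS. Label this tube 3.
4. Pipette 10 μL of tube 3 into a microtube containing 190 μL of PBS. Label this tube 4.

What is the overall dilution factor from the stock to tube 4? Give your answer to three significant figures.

Step 1: 0.1 mL brought to 10 mL → factor 10/0.1 = 100
Step 2: 0.5 mL brought to 1000 μL → factor 1/0.5 = 2
Step 3: 500 μL brought to 5000 μL → factor 5000/500 = 10
Step 4: 10 μL + 190 μL = 200 μL total → factor 200/10 = 20
Overall dilution factor = 100 × 2 × 10 × 20 = 40000

4.00 × 10^4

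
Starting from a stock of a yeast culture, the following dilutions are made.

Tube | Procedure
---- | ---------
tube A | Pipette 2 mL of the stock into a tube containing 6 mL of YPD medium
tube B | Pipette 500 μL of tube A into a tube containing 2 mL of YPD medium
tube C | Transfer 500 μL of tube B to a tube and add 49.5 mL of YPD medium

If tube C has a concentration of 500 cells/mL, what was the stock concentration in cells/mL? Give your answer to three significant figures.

1.00 × 10^6 cells/mL

Step 1: 2 mL + 6 mL = 8 mL total → factor 8/2 = 4
Step 2: 500 μL + 2 mL = 2500 μL total → factor 2500/500 = 5
Step 3: 500 μL + 49.5 mL = 50000 μL total → factor 50000/500 = 100
Overall dilution factor = 4 × 5 × 100 = 2000
Stock = 500 cells/mL × 2000 = 1.00 × 10^6 cells/mL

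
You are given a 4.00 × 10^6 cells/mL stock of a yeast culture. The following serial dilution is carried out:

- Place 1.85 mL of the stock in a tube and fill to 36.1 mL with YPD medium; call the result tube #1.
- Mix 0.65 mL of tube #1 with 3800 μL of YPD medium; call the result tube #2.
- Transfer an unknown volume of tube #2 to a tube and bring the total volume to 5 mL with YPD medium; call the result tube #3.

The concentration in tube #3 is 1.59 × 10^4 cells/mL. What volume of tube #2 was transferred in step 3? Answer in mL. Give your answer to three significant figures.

2.66 mL

Step 1: 1.85 mL brought to 36.1 mL → factor 36.1/1.85 = 19.514
Step 2: 0.65 mL + 3800 μL = 4.45 mL total → factor 4.45/0.65 = 6.8462
Step 3: v brought to 5 mL → factor = 5 mL/v
Product of known-step factors = 133.59
Overall factor = 4.00 × 10^6 cells/mL / (1.59 × 10^4 cells/mL) = 251.57
Step-3 factor = 251.57 / 133.59 = 1.8831
v = 5 mL / 1.8831 = 2.66 mL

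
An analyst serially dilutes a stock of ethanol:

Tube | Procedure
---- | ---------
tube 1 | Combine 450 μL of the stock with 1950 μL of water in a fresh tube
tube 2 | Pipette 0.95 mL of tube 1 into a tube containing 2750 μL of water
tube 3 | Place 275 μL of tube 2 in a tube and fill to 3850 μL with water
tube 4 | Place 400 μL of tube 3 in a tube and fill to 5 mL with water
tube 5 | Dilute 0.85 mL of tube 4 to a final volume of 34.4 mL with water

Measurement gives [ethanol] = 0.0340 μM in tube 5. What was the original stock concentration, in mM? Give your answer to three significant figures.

Step 1: 450 μL + 1950 μL = 2400 μL total → factor 2400/450 = 5.3333
Step 2: 0.95 mL + 2750 μL = 3.7 mL total → factor 3.7/0.95 = 3.8947
Step 3: 275 μL brought to 3850 μL → factor 3850/275 = 14
Step 4: 400 μL brought to 5 mL → factor 5000/400 = 12.5
Step 5: 0.85 mL brought to 34.4 mL → factor 34.4/0.85 = 40.471
Overall dilution factor = 5.3333 × 3.8947 × 14 × 12.5 × 40.471 = 1.4711 × 10^5
Stock = 0.0340 μM × 1.4711 × 10^5 = 5002 μM = 5.00 mM

5.00 mM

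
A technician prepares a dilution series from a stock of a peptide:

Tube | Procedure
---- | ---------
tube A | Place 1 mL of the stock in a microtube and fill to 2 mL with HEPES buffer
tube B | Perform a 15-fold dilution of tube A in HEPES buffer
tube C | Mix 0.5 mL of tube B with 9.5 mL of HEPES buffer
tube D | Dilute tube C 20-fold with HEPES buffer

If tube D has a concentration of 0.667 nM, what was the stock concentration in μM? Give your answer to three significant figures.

Step 1: 1 mL brought to 2 mL → factor 2/1 = 2
Step 2: 15-fold → factor 15
Step 3: 0.5 mL + 9.5 mL = 10 mL total → factor 10/0.5 = 20
Step 4: 20-fold → factor 20
Overall dilution factor = 2 × 15 × 20 × 20 = 12000
Stock = 0.667 nM × 12000 = 8004 nM = 8.00 μM

8.00 μM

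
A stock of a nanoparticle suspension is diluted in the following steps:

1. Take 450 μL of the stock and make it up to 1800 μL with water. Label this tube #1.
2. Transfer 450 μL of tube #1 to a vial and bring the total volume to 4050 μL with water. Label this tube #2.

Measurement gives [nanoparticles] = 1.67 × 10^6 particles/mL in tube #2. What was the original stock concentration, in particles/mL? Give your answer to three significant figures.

Step 1: 450 μL brought to 1800 μL → factor 1800/450 = 4
Step 2: 450 μL brought to 4050 μL → factor 4050/450 = 9
Overall dilution factor = 4 × 9 = 36
Stock = 1.67 × 10^6 particles/mL × 36 = 6.01 × 10^7 particles/mL

6.01 × 10^7 particles/mL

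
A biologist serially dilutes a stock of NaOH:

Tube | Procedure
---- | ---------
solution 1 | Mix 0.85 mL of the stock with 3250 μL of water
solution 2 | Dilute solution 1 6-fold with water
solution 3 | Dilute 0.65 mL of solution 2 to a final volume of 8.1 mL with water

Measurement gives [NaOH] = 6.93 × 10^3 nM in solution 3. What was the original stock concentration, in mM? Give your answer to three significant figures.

2.50 mM

Step 1: 0.85 mL + 3250 μL = 4.1 mL total → factor 4.1/0.85 = 4.8235
Step 2: 6-fold → factor 6
Step 3: 0.65 mL brought to 8.1 mL → factor 8.1/0.65 = 12.462
Overall dilution factor = 4.8235 × 6 × 12.462 = 360.65
Stock = 6.93 × 10^3 nM × 360.65 = 2.499 × 10^6 nM = 2.50 mM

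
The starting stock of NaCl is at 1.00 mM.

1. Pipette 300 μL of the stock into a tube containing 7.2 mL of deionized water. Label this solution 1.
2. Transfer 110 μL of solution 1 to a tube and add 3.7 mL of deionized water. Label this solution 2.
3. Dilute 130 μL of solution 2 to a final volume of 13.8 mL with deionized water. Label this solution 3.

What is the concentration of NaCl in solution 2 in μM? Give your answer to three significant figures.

Step 1: 300 μL + 7.2 mL = 7500 μL total → factor 7500/300 = 25
Step 2: 110 μL + 3.7 mL = 3810 μL total → factor 3810/110 = 34.636
Dilution factor through solution 2 = 25 × 34.636 = 865.91
[solution 2] = 1.00 mM / 865.91 = 0.001155 mM = 1.15 μM

1.15 μM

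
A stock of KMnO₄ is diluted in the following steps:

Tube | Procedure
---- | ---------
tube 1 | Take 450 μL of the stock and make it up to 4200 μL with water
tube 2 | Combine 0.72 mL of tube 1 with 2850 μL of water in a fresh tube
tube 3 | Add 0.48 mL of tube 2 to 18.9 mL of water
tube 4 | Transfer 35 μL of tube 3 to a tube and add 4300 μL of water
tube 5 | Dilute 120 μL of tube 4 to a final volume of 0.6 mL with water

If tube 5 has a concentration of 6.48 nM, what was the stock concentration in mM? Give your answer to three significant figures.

Step 1: 450 μL brought to 4200 μL → factor 4200/450 = 9.3333
Step 2: 0.72 mL + 2850 μL = 3.57 mL total → factor 3.57/0.72 = 4.9583
Step 3: 0.48 mL + 18.9 mL = 19.38 mL total → factor 19.38/0.48 = 40.375
Step 4: 35 μL + 4300 μL = 4335 μL total → factor 4335/35 = 123.86
Step 5: 120 μL brought to 0.6 mL → factor 600/120 = 5
Overall dilution factor = 9.3333 × 4.9583 × 40.375 × 123.86 × 5 = 1.1571 × 10^6
Stock = 6.48 nM × 1.1571 × 10^6 = 7.498 × 10^6 nM = 7.50 mM

7.50 mM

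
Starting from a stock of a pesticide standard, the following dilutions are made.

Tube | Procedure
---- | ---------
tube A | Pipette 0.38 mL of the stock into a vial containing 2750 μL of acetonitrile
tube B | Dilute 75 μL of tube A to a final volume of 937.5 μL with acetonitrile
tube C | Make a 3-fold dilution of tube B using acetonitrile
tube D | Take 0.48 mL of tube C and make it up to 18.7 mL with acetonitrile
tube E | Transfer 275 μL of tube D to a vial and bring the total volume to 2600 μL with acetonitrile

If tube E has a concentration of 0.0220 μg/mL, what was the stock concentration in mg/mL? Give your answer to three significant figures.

Step 1: 0.38 mL + 2750 μL = 3.13 mL total → factor 3.13/0.38 = 8.2368
Step 2: 75 μL brought to 937.5 μL → factor 937.5/75 = 12.5
Step 3: 3-fold → factor 3
Step 4: 0.48 mL brought to 18.7 mL → factor 18.7/0.48 = 38.958
Step 5: 275 μL brought to 2600 μL → factor 2600/275 = 9.4545
Overall dilution factor = 8.2368 × 12.5 × 3 × 38.958 × 9.4545 = 1.1377 × 10^5
Stock = 0.0220 μg/mL × 1.1377 × 10^5 = 2503 μg/mL = 2.50 mg/mL

2.50 mg/mL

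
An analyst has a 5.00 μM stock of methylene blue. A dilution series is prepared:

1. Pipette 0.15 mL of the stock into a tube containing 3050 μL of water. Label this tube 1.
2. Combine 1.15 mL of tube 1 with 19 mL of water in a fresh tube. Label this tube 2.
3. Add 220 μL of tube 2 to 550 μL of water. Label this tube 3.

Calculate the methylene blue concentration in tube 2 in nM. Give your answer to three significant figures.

Step 1: 0.15 mL + 3050 μL = 3.2 mL total → factor 3.2/0.15 = 21.333
Step 2: 1.15 mL + 19 mL = 20.15 mL total → factor 20.15/1.15 = 17.522
Dilution factor through tube 2 = 21.333 × 17.522 = 373.8
[tube 2] = 5.00 μM / 373.8 = 0.01338 μM = 13.4 nM

13.4 nM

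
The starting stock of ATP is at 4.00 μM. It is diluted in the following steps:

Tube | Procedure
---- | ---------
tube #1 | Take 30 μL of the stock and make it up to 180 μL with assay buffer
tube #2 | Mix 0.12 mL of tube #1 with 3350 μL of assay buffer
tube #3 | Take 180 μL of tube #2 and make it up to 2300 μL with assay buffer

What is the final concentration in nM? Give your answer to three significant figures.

Step 1: 30 μL brought to 180 μL → factor 180/30 = 6
Step 2: 0.12 mL + 3350 μL = 3.47 mL total → factor 3.47/0.12 = 28.917
Step 3: 180 μL brought to 2300 μL → factor 2300/180 = 12.778
Overall dilution factor = 6 × 28.917 × 12.778 = 2216.9
Final = 4.00 μM / 2216.9 = 0.001804 μM = 1.80 nM

1.80 nM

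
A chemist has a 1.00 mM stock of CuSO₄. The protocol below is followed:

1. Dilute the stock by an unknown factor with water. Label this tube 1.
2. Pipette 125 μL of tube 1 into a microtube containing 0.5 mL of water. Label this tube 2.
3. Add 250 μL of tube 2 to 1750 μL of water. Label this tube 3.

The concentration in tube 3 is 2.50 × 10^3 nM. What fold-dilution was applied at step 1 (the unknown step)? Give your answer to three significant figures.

Step 1: unknown factor x
Step 2: 125 μL + 0.5 mL = 625 μL total → factor 625/125 = 5
Step 3: 250 μL + 1750 μL = 2000 μL total → factor 2000/250 = 8
Product of known-step factors = 40
Overall factor = 1.00 mM / (2.50 × 10^3 nM) = 400
x = 400 / 40 = 10.0

10.0-fold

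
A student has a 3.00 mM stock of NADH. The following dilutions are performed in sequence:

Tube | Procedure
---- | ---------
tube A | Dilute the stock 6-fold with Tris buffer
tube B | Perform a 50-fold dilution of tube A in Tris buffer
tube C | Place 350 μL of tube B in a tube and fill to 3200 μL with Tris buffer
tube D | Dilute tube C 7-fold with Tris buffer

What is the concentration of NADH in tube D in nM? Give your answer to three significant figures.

156 nM

Step 1: 6-fold → factor 6
Step 2: 50-fold → factor 50
Step 3: 350 μL brought to 3200 μL → factor 3200/350 = 9.1429
Step 4: 7-fold → factor 7
Overall dilution factor = 6 × 50 × 9.1429 × 7 = 19200
Final = 3.00 mM / 19200 = 0.0001563 mM = 156 nM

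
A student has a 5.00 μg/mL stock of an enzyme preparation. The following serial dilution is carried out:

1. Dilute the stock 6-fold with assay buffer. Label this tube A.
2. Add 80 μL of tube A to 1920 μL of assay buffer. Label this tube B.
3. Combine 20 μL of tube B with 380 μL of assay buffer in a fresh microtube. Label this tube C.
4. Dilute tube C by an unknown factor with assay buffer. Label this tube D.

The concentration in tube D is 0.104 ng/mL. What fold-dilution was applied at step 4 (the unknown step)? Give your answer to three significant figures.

Step 1: 6-fold → factor 6
Step 2: 80 μL + 1920 μL = 2000 μL total → factor 2000/80 = 25
Step 3: 20 μL + 380 μL = 400 μL total → factor 400/20 = 20
Step 4: unknown factor x
Product of known-step factors = 3000
Overall factor = 5.00 μg/mL / (0.104 ng/mL) = 48077
x = 48077 / 3000 = 16.0

16.0-fold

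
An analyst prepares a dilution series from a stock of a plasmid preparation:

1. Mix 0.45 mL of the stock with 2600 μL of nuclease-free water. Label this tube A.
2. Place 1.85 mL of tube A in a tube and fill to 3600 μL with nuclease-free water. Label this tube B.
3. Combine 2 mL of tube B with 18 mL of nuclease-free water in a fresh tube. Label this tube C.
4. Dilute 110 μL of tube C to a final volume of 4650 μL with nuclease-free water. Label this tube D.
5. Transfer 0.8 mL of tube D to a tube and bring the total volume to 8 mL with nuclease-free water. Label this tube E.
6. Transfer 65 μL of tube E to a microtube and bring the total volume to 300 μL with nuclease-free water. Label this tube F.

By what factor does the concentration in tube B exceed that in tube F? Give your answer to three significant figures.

Step 1: 0.45 mL + 2600 μL = 3.05 mL total → factor 3.05/0.45 = 6.7778
Step 2: 1.85 mL brought to 3600 μL → factor 3.6/1.85 = 1.9459
Step 3: 2 mL + 18 mL = 20 mL total → factor 20/2 = 10
Step 4: 110 μL brought to 4650 μL → factor 4650/110 = 42.273
Step 5: 0.8 mL brought to 8 mL → factor 8/0.8 = 10
Step 6: 65 μL brought to 300 μL → factor 300/65 = 4.6154
Dilution factor to tube B = 13.189; to tube F = 2.5733 × 10^5
[tube B]/[tube F] = (factor to tube F)/(factor to tube B) = 2.5733 × 10^5/13.189 = 1.95 × 10^4

1.95 × 10^4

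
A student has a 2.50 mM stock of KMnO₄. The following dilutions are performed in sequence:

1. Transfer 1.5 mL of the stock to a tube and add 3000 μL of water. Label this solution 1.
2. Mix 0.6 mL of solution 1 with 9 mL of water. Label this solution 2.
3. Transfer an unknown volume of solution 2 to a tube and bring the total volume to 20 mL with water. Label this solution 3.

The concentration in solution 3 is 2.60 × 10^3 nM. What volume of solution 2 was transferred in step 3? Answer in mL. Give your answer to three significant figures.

0.998 mL

Step 1: 1.5 mL + 3000 μL = 4.5 mL total → factor 4.5/1.5 = 3
Step 2: 0.6 mL + 9 mL = 9.6 mL total → factor 9.6/0.6 = 16
Step 3: v brought to 20 mL → factor = 20 mL/v
Product of known-step factors = 48
Overall factor = 2.50 mM / (2.60 × 10^3 nM) = 961.54
Step-3 factor = 961.54 / 48 = 20.032
v = 20 mL / 20.032 = 0.998 mL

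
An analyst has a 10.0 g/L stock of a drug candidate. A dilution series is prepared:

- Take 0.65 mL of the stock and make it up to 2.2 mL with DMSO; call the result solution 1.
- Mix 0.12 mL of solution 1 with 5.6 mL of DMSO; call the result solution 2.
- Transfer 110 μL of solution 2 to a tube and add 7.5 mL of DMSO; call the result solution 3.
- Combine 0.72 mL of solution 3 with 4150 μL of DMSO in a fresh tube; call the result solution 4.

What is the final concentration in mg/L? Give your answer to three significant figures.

Step 1: 0.65 mL brought to 2.2 mL → factor 2.2/0.65 = 3.3846
Step 2: 0.12 mL + 5.6 mL = 5.72 mL total → factor 5.72/0.12 = 47.667
Step 3: 110 μL + 7.5 mL = 7610 μL total → factor 7610/110 = 69.182
Step 4: 0.72 mL + 4150 μL = 4.87 mL total → factor 4.87/0.72 = 6.7639
Overall dilution factor = 3.3846 × 47.667 × 69.182 × 6.7639 = 75494
Final = 10.0 g/L / 75494 = 0.0001325 g/L = 0.132 mg/L

0.132 mg/L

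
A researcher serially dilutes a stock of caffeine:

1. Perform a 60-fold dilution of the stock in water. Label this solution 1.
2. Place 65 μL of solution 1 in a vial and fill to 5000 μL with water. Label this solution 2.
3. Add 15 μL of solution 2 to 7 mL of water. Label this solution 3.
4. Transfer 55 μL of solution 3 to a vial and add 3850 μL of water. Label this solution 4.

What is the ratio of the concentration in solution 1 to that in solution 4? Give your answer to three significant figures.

2.55 × 10^6

Step 1: 60-fold → factor 60
Step 2: 65 μL brought to 5000 μL → factor 5000/65 = 76.923
Step 3: 15 μL + 7 mL = 7015 μL total → factor 7015/15 = 467.67
Step 4: 55 μL + 3850 μL = 3905 μL total → factor 3905/55 = 71
Dilution factor to solution 1 = 60; to solution 4 = 1.5325 × 10^8
[solution 1]/[solution 4] = (factor to solution 4)/(factor to solution 1) = 1.5325 × 10^8/60 = 2.55 × 10^6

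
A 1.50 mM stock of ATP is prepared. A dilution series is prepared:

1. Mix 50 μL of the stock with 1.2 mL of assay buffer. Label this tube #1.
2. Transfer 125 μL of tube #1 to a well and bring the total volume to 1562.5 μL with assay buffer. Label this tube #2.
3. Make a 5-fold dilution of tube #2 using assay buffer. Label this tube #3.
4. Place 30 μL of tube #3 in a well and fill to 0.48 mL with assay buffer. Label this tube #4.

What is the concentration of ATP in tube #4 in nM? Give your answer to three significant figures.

Step 1: 50 μL + 1.2 mL = 1250 μL total → factor 1250/50 = 25
Step 2: 125 μL brought to 1562.5 μL → factor 1562.5/125 = 12.5
Step 3: 5-fold → factor 5
Step 4: 30 μL brought to 0.48 mL → factor 480/30 = 16
Overall dilution factor = 25 × 12.5 × 5 × 16 = 25000
Final = 1.50 mM / 25000 = 6.000 × 10^-5 mM = 60.0 nM

60.0 nM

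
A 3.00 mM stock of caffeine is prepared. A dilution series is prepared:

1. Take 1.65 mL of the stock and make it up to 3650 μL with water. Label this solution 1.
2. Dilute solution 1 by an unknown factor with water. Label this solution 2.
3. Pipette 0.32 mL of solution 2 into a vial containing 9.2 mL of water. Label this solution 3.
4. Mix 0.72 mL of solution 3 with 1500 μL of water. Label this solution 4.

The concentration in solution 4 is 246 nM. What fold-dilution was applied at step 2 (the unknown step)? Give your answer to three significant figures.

Step 1: 1.65 mL brought to 3650 μL → factor 3.65/1.65 = 2.2121
Step 2: unknown factor x
Step 3: 0.32 mL + 9.2 mL = 9.52 mL total → factor 9.52/0.32 = 29.75
Step 4: 0.72 mL + 1500 μL = 2.22 mL total → factor 2.22/0.72 = 3.0833
Product of known-step factors = 202.92
Overall factor = 3.00 mM / (246 nM) = 12195
x = 12195 / 202.92 = 60.1

60.1-fold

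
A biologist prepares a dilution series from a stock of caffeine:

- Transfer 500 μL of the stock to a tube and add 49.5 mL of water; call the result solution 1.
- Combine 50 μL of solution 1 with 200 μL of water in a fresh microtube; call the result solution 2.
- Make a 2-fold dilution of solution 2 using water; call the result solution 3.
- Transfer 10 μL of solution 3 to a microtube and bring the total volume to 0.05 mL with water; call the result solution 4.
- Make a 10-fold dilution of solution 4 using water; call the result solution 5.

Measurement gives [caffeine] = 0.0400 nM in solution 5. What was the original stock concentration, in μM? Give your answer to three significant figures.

Step 1: 500 μL + 49.5 mL = 50000 μL total → factor 50000/500 = 100
Step 2: 50 μL + 200 μL = 250 μL total → factor 250/50 = 5
Step 3: 2-fold → factor 2
Step 4: 10 μL brought to 0.05 mL → factor 50/10 = 5
Step 5: 10-fold → factor 10
Overall dilution factor = 100 × 5 × 2 × 5 × 10 = 50000
Stock = 0.0400 nM × 50000 = 2000 nM = 2.00 μM

2.00 μM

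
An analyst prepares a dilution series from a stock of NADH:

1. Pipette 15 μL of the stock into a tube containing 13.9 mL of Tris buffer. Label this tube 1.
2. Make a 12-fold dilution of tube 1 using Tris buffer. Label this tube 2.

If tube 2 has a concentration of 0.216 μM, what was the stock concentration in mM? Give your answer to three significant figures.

2.40 mM

Step 1: 15 μL + 13.9 mL = 13915 μL total → factor 13915/15 = 927.67
Step 2: 12-fold → factor 12
Overall dilution factor = 927.67 × 12 = 11132
Stock = 0.216 μM × 11132 = 2405 μM = 2.40 mM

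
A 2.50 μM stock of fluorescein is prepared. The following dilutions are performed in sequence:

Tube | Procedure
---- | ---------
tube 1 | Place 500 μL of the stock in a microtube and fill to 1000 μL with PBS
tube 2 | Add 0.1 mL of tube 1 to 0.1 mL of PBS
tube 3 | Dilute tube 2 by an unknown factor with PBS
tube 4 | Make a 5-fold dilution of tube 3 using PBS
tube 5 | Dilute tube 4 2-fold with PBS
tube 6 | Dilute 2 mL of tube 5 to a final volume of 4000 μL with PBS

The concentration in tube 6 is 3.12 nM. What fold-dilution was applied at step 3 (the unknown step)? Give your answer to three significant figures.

10.0-fold

Step 1: 500 μL brought to 1000 μL → factor 1000/500 = 2
Step 2: 0.1 mL + 0.1 mL = 0.2 mL total → factor 0.2/0.1 = 2
Step 3: unknown factor x
Step 4: 5-fold → factor 5
Step 5: 2-fold → factor 2
Step 6: 2 mL brought to 4000 μL → factor 4/2 = 2
Product of known-step factors = 80
Overall factor = 2.50 μM / (3.12 nM) = 801.28
x = 801.28 / 80 = 10.0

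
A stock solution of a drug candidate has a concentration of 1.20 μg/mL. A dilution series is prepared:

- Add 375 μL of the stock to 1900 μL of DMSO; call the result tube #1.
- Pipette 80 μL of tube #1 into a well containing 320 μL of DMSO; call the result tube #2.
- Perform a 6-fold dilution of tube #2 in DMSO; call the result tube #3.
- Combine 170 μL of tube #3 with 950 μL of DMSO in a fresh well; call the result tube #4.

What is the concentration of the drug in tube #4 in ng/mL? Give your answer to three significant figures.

1.00 ng/mL

Step 1: 375 μL + 1900 μL = 2275 μL total → factor 2275/375 = 6.0667
Step 2: 80 μL + 320 μL = 400 μL total → factor 400/80 = 5
Step 3: 6-fold → factor 6
Step 4: 170 μL + 950 μL = 1120 μL total → factor 1120/170 = 6.5882
Overall dilution factor = 6.0667 × 5 × 6 × 6.5882 = 1199.1
Final = 1.20 μg/mL / 1199.1 = 0.001001 μg/mL = 1.00 ng/mL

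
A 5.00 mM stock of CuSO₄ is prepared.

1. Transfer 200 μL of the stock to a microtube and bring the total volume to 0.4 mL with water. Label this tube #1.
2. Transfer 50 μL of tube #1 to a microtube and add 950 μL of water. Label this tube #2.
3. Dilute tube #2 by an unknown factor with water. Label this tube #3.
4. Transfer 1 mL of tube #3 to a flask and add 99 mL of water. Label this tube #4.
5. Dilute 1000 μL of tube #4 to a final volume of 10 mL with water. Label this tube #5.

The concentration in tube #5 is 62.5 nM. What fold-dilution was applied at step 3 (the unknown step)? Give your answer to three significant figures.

2.00-fold

Step 1: 200 μL brought to 0.4 mL → factor 400/200 = 2
Step 2: 50 μL + 950 μL = 1000 μL total → factor 1000/50 = 20
Step 3: unknown factor x
Step 4: 1 mL + 99 mL = 100 mL total → factor 100/1 = 100
Step 5: 1000 μL brought to 10 mL → factor 10000/1000 = 10
Product of known-step factors = 40000
Overall factor = 5.00 mM / (62.5 nM) = 80000
x = 80000 / 40000 = 2.00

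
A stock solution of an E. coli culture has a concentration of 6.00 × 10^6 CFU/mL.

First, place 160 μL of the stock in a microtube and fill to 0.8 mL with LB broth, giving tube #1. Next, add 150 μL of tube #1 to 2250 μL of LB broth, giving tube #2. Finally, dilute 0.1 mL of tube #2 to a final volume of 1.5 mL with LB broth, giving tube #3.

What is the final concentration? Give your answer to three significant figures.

Step 1: 160 μL brought to 0.8 mL → factor 800/160 = 5
Step 2: 150 μL + 2250 μL = 2400 μL total → factor 2400/150 = 16
Step 3: 0.1 mL brought to 1.5 mL → factor 1.5/0.1 = 15
Overall dilution factor = 5 × 16 × 15 = 1200
Final = 6.00 × 10^6 CFU/mL / 1200 = 5.00 × 10^3 CFU/mL

5.00 × 10^3 CFU/mL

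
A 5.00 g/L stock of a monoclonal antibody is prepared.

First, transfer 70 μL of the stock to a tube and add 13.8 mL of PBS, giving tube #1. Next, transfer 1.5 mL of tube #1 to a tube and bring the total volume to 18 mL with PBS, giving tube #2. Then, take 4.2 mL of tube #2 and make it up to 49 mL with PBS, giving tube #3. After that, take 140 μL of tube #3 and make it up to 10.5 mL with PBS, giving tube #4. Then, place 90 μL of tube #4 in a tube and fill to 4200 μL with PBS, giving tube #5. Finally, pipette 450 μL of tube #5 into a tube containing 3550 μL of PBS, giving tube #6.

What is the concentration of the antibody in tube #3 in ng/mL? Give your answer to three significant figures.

180 ng/mL

Step 1: 70 μL + 13.8 mL = 13870 μL total → factor 13870/70 = 198.14
Step 2: 1.5 mL brought to 18 mL → factor 18/1.5 = 12
Step 3: 4.2 mL brought to 49 mL → factor 49/4.2 = 11.667
Dilution factor through tube #3 = 198.14 × 12 × 11.667 = 27740
[tube #3] = 5.00 g/L / 27740 = 0.0001802 g/L = 180 ng/mL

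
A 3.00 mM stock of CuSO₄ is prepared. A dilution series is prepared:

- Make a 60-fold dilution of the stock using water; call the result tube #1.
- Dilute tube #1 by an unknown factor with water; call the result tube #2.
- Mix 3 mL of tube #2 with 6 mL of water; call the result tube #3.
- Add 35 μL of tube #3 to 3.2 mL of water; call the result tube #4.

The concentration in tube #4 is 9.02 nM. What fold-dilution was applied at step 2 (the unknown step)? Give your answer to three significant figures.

20.0-fold

Step 1: 60-fold → factor 60
Step 2: unknown factor x
Step 3: 3 mL + 6 mL = 9 mL total → factor 9/3 = 3
Step 4: 35 μL + 3.2 mL = 3235 μL total → factor 3235/35 = 92.429
Product of known-step factors = 16637
Overall factor = 3.00 mM / (9.02 nM) = 3.3259 × 10^5
x = 3.3259 × 10^5 / 16637 = 20.0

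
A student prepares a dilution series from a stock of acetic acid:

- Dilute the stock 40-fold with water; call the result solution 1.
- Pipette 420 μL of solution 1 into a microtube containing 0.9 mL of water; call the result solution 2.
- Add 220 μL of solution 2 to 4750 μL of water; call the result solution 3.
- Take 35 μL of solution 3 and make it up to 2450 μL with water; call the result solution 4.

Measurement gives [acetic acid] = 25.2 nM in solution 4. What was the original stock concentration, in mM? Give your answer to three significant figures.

5.01 mM

Step 1: 40-fold → factor 40
Step 2: 420 μL + 0.9 mL = 1320 μL total → factor 1320/420 = 3.1429
Step 3: 220 μL + 4750 μL = 4970 μL total → factor 4970/220 = 22.591
Step 4: 35 μL brought to 2450 μL → factor 2450/35 = 70
Overall dilution factor = 40 × 3.1429 × 22.591 × 70 = 1.988 × 10^5
Stock = 25.2 nM × 1.988 × 10^5 = 5.010 × 10^6 nM = 5.01 mM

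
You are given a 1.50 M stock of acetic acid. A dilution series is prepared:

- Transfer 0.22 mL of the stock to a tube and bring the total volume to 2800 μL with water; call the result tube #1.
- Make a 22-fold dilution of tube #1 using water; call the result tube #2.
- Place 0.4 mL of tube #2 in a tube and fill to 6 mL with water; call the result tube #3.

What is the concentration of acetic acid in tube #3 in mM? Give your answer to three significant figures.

Step 1: 0.22 mL brought to 2800 μL → factor 2.8/0.22 = 12.727
Step 2: 22-fold → factor 22
Step 3: 0.4 mL brought to 6 mL → factor 6/0.4 = 15
Overall dilution factor = 12.727 × 22 × 15 = 4200
Final = 1.50 M / 4200 = 0.0003571 M = 0.357 mM

0.357 mM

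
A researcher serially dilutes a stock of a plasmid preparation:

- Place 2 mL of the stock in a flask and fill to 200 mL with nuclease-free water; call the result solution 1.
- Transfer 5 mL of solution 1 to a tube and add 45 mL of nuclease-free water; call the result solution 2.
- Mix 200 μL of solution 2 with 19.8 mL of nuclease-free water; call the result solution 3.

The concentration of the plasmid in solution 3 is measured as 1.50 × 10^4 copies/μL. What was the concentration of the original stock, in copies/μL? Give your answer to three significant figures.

1.50 × 10^9 copies/μL

Step 1: 2 mL brought to 200 mL → factor 200/2 = 100
Step 2: 5 mL + 45 mL = 50 mL total → factor 50/5 = 10
Step 3: 200 μL + 19.8 mL = 20000 μL total → factor 20000/200 = 100
Overall dilution factor = 100 × 10 × 100 = 1 × 10^5
Stock = 1.50 × 10^4 copies/μL × 1 × 10^5 = 1.50 × 10^9 copies/μL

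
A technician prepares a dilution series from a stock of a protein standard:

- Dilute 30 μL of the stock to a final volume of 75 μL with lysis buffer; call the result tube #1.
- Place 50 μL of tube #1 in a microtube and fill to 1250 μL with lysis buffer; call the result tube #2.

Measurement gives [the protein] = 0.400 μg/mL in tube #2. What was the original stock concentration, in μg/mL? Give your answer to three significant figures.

25.0 μg/mL

Step 1: 30 μL brought to 75 μL → factor 75/30 = 2.5
Step 2: 50 μL brought to 1250 μL → factor 1250/50 = 25
Overall dilution factor = 2.5 × 25 = 62.5
Stock = 0.400 μg/mL × 62.5 = 25.0 μg/mL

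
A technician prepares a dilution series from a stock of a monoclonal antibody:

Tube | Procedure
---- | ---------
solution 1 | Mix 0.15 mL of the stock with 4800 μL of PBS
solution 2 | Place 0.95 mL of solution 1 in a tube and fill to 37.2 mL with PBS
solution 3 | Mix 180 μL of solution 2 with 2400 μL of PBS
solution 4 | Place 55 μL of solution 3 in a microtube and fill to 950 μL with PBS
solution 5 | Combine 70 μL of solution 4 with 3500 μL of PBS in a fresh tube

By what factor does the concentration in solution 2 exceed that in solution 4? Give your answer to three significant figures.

248

Step 1: 0.15 mL + 4800 μL = 4.95 mL total → factor 4.95/0.15 = 33
Step 2: 0.95 mL brought to 37.2 mL → factor 37.2/0.95 = 39.158
Step 3: 180 μL + 2400 μL = 2580 μL total → factor 2580/180 = 14.333
Step 4: 55 μL brought to 950 μL → factor 950/55 = 17.273
Dilution factor to solution 2 = 1292.2; to solution 4 = 3.1992 × 10^5
[solution 2]/[solution 4] = (factor to solution 4)/(factor to solution 2) = 3.1992 × 10^5/1292.2 = 248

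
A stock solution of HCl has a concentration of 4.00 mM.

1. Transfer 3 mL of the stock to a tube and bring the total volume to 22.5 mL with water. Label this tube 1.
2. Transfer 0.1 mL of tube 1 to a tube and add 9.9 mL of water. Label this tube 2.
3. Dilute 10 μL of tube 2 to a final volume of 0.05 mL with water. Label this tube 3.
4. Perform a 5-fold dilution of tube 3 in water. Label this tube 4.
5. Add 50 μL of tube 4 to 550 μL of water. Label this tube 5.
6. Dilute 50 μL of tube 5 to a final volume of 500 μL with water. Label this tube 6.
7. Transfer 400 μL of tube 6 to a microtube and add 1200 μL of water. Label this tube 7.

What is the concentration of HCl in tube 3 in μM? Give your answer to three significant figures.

Step 1: 3 mL brought to 22.5 mL → factor 22.5/3 = 7.5
Step 2: 0.1 mL + 9.9 mL = 10 mL total → factor 10/0.1 = 100
Step 3: 10 μL brought to 0.05 mL → factor 50/10 = 5
Dilution factor through tube 3 = 7.5 × 100 × 5 = 3750
[tube 3] = 4.00 mM / 3750 = 0.001067 mM = 1.07 μM

1.07 μM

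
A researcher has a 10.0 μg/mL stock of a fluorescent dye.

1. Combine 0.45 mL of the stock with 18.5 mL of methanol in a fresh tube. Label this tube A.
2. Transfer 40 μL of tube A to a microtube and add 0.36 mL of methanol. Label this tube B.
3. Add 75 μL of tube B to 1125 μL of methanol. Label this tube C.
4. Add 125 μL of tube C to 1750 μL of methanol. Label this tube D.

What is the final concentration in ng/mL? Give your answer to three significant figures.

0.0989 ng/mL

Step 1: 0.45 mL + 18.5 mL = 18.95 mL total → factor 18.95/0.45 = 42.111
Step 2: 40 μL + 0.36 mL = 400 μL total → factor 400/40 = 10
Step 3: 75 μL + 1125 μL = 1200 μL total → factor 1200/75 = 16
Step 4: 125 μL + 1750 μL = 1875 μL total → factor 1875/125 = 15
Overall dilution factor = 42.111 × 10 × 16 × 15 = 1.0107 × 10^5
Final = 10.0 μg/mL / 1.0107 × 10^5 = 9.894 × 10^-5 μg/mL = 0.0989 ng/mL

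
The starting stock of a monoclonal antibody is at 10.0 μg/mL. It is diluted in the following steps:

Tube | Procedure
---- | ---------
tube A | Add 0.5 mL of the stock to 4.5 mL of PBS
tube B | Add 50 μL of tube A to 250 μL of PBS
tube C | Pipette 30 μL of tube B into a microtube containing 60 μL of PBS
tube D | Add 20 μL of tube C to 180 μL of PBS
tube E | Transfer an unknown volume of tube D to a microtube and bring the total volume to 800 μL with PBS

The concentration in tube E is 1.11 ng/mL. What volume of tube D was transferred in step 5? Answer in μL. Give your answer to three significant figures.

160 μL

Step 1: 0.5 mL + 4.5 mL = 5 mL total → factor 5/0.5 = 10
Step 2: 50 μL + 250 μL = 300 μL total → factor 300/50 = 6
Step 3: 30 μL + 60 μL = 90 μL total → factor 90/30 = 3
Step 4: 20 μL + 180 μL = 200 μL total → factor 200/20 = 10
Step 5: v brought to 800 μL → factor = 800 μL/v
Product of known-step factors = 1800
Overall factor = 10.0 μg/mL / (1.11 ng/mL) = 9009
Step-5 factor = 9009 / 1800 = 5.005
v = 800 μL / 5.005 = 160 μL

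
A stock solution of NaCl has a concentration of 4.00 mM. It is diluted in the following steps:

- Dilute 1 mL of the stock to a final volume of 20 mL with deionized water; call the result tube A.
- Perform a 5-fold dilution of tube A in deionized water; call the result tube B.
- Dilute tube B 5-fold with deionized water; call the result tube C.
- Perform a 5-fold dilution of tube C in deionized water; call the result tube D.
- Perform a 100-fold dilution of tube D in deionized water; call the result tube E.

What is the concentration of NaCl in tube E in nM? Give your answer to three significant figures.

16.0 nM

Step 1: 1 mL brought to 20 mL → factor 20/1 = 20
Step 2: 5-fold → factor 5
Step 3: 5-fold → factor 5
Step 4: 5-fold → factor 5
Step 5: 100-fold → factor 100
Overall dilution factor = 20 × 5 × 5 × 5 × 100 = 2.5 × 10^5
Final = 4.00 mM / 2.5 × 10^5 = 1.600 × 10^-5 mM = 16.0 nM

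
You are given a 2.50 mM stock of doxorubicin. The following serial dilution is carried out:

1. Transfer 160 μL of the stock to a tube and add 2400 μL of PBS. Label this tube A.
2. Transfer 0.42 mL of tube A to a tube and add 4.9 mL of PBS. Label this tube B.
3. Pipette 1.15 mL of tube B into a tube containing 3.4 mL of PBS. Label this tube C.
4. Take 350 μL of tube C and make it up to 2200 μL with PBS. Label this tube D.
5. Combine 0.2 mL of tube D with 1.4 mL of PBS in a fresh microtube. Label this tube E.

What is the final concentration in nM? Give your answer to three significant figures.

62.0 nM

Step 1: 160 μL + 2400 μL = 2560 μL total → factor 2560/160 = 16
Step 2: 0.42 mL + 4.9 mL = 5.32 mL total → factor 5.32/0.42 = 12.667
Step 3: 1.15 mL + 3.4 mL = 4.55 mL total → factor 4.55/1.15 = 3.9565
Step 4: 350 μL brought to 2200 μL → factor 2200/350 = 6.2857
Step 5: 0.2 mL + 1.4 mL = 1.6 mL total → factor 1.6/0.2 = 8
Overall dilution factor = 16 × 12.667 × 3.9565 × 6.2857 × 8 = 40322
Final = 2.50 mM / 40322 = 6.200 × 10^-5 mM = 62.0 nM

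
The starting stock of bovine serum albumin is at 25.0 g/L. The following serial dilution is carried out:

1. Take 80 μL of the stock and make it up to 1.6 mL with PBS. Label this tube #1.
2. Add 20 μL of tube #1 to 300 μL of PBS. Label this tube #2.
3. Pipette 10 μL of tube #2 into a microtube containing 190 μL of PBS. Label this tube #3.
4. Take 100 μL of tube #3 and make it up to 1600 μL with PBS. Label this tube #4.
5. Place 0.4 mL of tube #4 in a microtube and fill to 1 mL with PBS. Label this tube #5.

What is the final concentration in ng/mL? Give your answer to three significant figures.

Step 1: 80 μL brought to 1.6 mL → factor 1600/80 = 20
Step 2: 20 μL + 300 μL = 320 μL total → factor 320/20 = 16
Step 3: 10 μL + 190 μL = 200 μL total → factor 200/10 = 20
Step 4: 100 μL brought to 1600 μL → factor 1600/100 = 16
Step 5: 0.4 mL brought to 1 mL → factor 1/0.4 = 2.5
Overall dilution factor = 20 × 16 × 20 × 16 × 2.5 = 2.56 × 10^5
Final = 25.0 g/L / 2.56 × 10^5 = 9.766 × 10^-5 g/L = 97.7 ng/mL

97.7 ng/mL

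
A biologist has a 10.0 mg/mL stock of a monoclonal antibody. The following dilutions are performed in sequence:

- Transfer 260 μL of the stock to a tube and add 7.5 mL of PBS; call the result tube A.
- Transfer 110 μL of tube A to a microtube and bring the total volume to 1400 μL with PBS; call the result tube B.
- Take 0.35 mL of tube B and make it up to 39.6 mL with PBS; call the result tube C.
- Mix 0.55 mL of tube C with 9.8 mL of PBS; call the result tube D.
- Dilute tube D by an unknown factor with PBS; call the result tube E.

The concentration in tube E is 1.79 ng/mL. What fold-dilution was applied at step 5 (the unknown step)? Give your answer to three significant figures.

6.91-fold

Step 1: 260 μL + 7.5 mL = 7760 μL total → factor 7760/260 = 29.846
Step 2: 110 μL brought to 1400 μL → factor 1400/110 = 12.727
Step 3: 0.35 mL brought to 39.6 mL → factor 39.6/0.35 = 113.14
Step 4: 0.55 mL + 9.8 mL = 10.35 mL total → factor 10.35/0.55 = 18.818
Step 5: unknown factor x
Product of known-step factors = 8.0878 × 10^5
Overall factor = 10.0 mg/mL / (1.79 ng/mL) = 5.5866 × 10^6
x = 5.5866 × 10^6 / 8.0878 × 10^5 = 6.91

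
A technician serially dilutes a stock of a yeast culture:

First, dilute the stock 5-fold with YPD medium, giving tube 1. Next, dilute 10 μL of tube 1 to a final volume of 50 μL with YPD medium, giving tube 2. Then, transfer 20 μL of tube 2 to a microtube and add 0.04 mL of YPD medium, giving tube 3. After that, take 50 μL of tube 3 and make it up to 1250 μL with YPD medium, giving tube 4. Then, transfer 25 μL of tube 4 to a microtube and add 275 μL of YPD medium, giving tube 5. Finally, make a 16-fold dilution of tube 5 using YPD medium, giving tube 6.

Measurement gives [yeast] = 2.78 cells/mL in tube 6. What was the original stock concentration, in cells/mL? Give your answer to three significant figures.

1.00 × 10^6 cells/mL

Step 1: 5-fold → factor 5
Step 2: 10 μL brought to 50 μL → factor 50/10 = 5
Step 3: 20 μL + 0.04 mL = 60 μL total → factor 60/20 = 3
Step 4: 50 μL brought to 1250 μL → factor 1250/50 = 25
Step 5: 25 μL + 275 μL = 300 μL total → factor 300/25 = 12
Step 6: 16-fold → factor 16
Overall dilution factor = 5 × 5 × 3 × 25 × 12 × 16 = 3.6 × 10^5
Stock = 2.78 cells/mL × 3.6 × 10^5 = 1.00 × 10^6 cells/mL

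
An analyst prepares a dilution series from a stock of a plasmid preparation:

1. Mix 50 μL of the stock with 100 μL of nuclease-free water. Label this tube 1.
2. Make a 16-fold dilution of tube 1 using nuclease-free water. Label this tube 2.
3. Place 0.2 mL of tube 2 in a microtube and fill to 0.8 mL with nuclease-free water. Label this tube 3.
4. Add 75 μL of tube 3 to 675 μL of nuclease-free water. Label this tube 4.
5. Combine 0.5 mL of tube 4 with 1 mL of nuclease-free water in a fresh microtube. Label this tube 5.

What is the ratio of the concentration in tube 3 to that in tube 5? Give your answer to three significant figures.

30.0

Step 1: 50 μL + 100 μL = 150 μL total → factor 150/50 = 3
Step 2: 16-fold → factor 16
Step 3: 0.2 mL brought to 0.8 mL → factor 0.8/0.2 = 4
Step 4: 75 μL + 675 μL = 750 μL total → factor 750/75 = 10
Step 5: 0.5 mL + 1 mL = 1.5 mL total → factor 1.5/0.5 = 3
Dilution factor to tube 3 = 192; to tube 5 = 5760
[tube 3]/[tube 5] = (factor to tube 5)/(factor to tube 3) = 5760/192 = 30.0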